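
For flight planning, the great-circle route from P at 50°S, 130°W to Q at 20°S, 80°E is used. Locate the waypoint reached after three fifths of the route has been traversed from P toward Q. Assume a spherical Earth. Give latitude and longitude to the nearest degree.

≈ 58°S, 105°E

The haversine formula gives a central angle δ ≈ 1.835 rad (105.1°) between the endpoints.
Interpolate at f = 3/5 with slerp weights a = sin((1−f)δ)/sin δ ≈ 0.694, b = sin(fδ)/sin δ ≈ 0.924.
p = a·p₁ + b·p₂ ≈ (-0.136, 0.513, -0.847); φ = arcsin(p_z) ≈ -57.94°, λ = atan2(p_y, p_x) ≈ 104.84°.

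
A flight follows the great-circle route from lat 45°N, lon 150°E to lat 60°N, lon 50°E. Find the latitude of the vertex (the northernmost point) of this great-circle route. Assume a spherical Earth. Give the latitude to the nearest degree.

≈ 65°N

The great circle lies in the plane with unit normal n̂ = (p₁ × p₂)/|p₁ × p₂|.
Here n̂_z ≈ -0.417; the vertex latitude is φ_max = arccos|n̂_z| ≈ 65.3°.
Check via Clairaut: cos φ_max = |cos φ₁| · sin C = cos(45.0°)·sin(36.2°) ≈ 0.417, again giving ≈ 65.3°.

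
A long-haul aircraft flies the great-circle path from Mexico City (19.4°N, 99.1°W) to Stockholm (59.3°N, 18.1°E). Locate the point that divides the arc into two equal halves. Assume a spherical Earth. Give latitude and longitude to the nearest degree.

≈ (55°N, 66°W)

From cos δ = sin φ₁ sin φ₂ + cos φ₁ cos φ₂ cos Δλ, the central angle is δ ≈ 1.505 rad (86.2°).
Interpolate at f = 1/2 with slerp weights a = sin((1−f)δ)/sin δ ≈ 0.685, b = sin(fδ)/sin δ ≈ 0.685.
p = a·p₁ + b·p₂ ≈ (0.230, -0.529, 0.817); φ = arcsin(p_z) ≈ 54.74°, λ = atan2(p_y, p_x) ≈ -66.49°.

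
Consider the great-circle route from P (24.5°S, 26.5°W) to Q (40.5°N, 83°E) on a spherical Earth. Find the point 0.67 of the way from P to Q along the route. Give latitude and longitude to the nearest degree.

≈ (26°N, 38°E)

The haversine formula gives a central angle δ ≈ 2.095 rad (120.0°) between the endpoints.
Interpolate at f = 0.67 with slerp weights a = sin((1−f)δ)/sin δ ≈ 0.736, b = sin(fδ)/sin δ ≈ 1.139.
p = a·p₁ + b·p₂ ≈ (0.705, 0.561, 0.434); φ = arcsin(p_z) ≈ 25.74°, λ = atan2(p_y, p_x) ≈ 38.48°.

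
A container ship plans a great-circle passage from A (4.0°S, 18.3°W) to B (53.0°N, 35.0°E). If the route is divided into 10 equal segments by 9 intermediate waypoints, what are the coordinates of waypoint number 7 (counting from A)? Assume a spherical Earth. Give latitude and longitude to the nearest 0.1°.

≈ (38.4°N, 11.7°E)

Convert each endpoint to a unit vector on the sphere (x = cos φ cos λ, y = cos φ sin λ, z = sin φ).
The central angle between the endpoints is δ = arccos(p₁·p₂) ≈ 1.263 rad (72.4°).
Interpolate at f = 7/10 with slerp weights a = sin((1−f)δ)/sin δ ≈ 0.388, b = sin(fδ)/sin δ ≈ 0.811.
p = a·p₁ + b·p₂ ≈ (0.768, 0.159, 0.621); φ = arcsin(p_z) ≈ 38.39°, λ = atan2(p_y, p_x) ≈ 11.67°.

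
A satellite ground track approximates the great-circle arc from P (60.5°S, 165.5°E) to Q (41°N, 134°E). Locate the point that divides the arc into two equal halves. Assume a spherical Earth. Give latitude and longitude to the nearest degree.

Write both endpoints as unit vectors p₁, p₂ with components (cos φ cos λ, cos φ sin λ, sin φ).
The central angle between the endpoints is δ = arccos(p₁·p₂) ≈ 1.828 rad (104.7°).
Interpolate at f = 1/2 with slerp weights a = sin((1−f)δ)/sin δ ≈ 0.819, b = sin(fδ)/sin δ ≈ 0.819.
p = a·p₁ + b·p₂ ≈ (-0.820, 0.545, -0.175); φ = arcsin(p_z) ≈ -10.11°, λ = atan2(p_y, p_x) ≈ 146.36°.

≈ (10°S, 146°E)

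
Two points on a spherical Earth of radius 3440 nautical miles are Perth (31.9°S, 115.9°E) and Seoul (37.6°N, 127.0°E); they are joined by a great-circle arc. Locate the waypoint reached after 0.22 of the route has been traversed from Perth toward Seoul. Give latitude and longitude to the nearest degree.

≈ (17°S, 118°E)

From cos δ = sin φ₁ sin φ₂ + cos φ₁ cos φ₂ cos Δλ, the central angle is δ ≈ 1.226 rad (70.3°).
Interpolate at f = 0.22 with slerp weights a = sin((1−f)δ)/sin δ ≈ 0.868, b = sin(fδ)/sin δ ≈ 0.283.
p = a·p₁ + b·p₂ ≈ (-0.457, 0.842, -0.286); φ = arcsin(p_z) ≈ -16.62°, λ = atan2(p_y, p_x) ≈ 118.48°.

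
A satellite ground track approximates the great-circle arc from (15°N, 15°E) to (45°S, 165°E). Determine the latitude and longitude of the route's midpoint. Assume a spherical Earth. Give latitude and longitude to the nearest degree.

Convert each endpoint to a unit vector on the sphere (x = cos φ cos λ, y = cos φ sin λ, z = sin φ).
The central angle between the endpoints is δ = arccos(p₁·p₂) ≈ 2.457 rad (140.8°).
Interpolate at f = 1/2 with slerp weights a = sin((1−f)δ)/sin δ ≈ 1.489, b = sin(fδ)/sin δ ≈ 1.489.
p = a·p₁ + b·p₂ ≈ (0.372, 0.645, -0.668); φ = arcsin(p_z) ≈ -41.88°, λ = atan2(p_y, p_x) ≈ 60.00°.

≈ (42°S, 60°E)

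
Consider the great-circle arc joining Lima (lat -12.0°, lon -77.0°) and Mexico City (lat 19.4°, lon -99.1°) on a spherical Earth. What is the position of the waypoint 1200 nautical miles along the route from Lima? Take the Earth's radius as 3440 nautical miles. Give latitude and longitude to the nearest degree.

≈ lat 4°, lon -88°

From cos δ = sin φ₁ sin φ₂ + cos φ₁ cos φ₂ cos Δλ, the central angle is δ ≈ 0.667 rad (38.2°). The total great-circle distance is δ·R ≈ 0.667 × 3440 ≈ 2294 nmi, so the target fraction is f = 1200/2294 ≈ 0.523.
Interpolate at f ≈ 0.523 with slerp weights a = sin((1−f)δ)/sin δ ≈ 0.506, b = sin(fδ)/sin δ ≈ 0.553.
p = a·p₁ + b·p₂ ≈ (0.029, -0.997, 0.078); φ = arcsin(p_z) ≈ 4.50°, λ = atan2(p_y, p_x) ≈ -88.34°.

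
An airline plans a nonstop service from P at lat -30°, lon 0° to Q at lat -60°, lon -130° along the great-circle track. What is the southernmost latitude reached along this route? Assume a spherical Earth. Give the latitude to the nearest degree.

≈ -70°

The great circle lies in the plane with unit normal n̂ = (p₁ × p₂)/|p₁ × p₂|.
Here n̂_z ≈ -0.336; the vertex latitude is φ_max = arccos|n̂_z| ≈ 70.4°.
Check via Clairaut: cos φ_max = |cos φ₁| · sin C = cos(30.0°)·sin(157.2°) ≈ 0.336, again giving ≈ 70.4°.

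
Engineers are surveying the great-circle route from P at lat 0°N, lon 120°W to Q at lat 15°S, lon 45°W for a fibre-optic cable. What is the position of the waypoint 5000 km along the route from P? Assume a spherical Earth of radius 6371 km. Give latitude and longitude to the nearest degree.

≈ lat 11°S, lon 76°W

The haversine formula gives a central angle δ ≈ 1.318 rad (75.5°) between the endpoints. The total great-circle distance is δ·R ≈ 1.318 × 6371 ≈ 8398 km, so the target fraction is f = 5000/8398 ≈ 0.595.
Interpolate at f ≈ 0.595 with slerp weights a = sin((1−f)δ)/sin δ ≈ 0.525, b = sin(fδ)/sin δ ≈ 0.730.
p = a·p₁ + b·p₂ ≈ (0.236, -0.953, -0.189); φ = arcsin(p_z) ≈ -10.89°, λ = atan2(p_y, p_x) ≈ -76.10°.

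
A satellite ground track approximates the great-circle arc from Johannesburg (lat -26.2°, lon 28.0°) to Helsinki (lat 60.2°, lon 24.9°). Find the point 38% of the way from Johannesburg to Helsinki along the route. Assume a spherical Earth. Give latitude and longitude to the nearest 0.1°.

The haversine formula gives a central angle δ ≈ 1.509 rad (86.4°) between the endpoints.
Interpolate at f = 0.38 with slerp weights a = sin((1−f)δ)/sin δ ≈ 0.806, b = sin(fδ)/sin δ ≈ 0.543.
p = a·p₁ + b·p₂ ≈ (0.884, 0.453, 0.116); φ = arcsin(p_z) ≈ 6.64°, λ = atan2(p_y, p_x) ≈ 27.16°.

≈ lat 6.6°, lon 27.2°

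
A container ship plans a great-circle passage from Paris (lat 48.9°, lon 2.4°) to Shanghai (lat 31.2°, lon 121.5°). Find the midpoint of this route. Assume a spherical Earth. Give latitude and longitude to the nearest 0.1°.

From cos δ = sin φ₁ sin φ₂ + cos φ₁ cos φ₂ cos Δλ, the central angle is δ ≈ 1.454 rad (83.3°).
Interpolate at f = 1/2 with slerp weights a = sin((1−f)δ)/sin δ ≈ 0.669, b = sin(fδ)/sin δ ≈ 0.669.
p = a·p₁ + b·p₂ ≈ (0.140, 0.506, 0.851); φ = arcsin(p_z) ≈ 58.30°, λ = atan2(p_y, p_x) ≈ 74.50°.

≈ lat 58.3°, lon 74.5°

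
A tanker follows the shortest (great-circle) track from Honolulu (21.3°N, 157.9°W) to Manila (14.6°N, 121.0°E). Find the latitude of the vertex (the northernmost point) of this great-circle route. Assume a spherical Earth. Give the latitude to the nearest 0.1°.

The great circle lies in the plane with unit normal n̂ = (p₁ × p₂)/|p₁ × p₂|.
Here n̂_z ≈ -0.916; the vertex latitude is φ_max = arccos|n̂_z| ≈ 23.7°.
Check via Clairaut: cos φ_max = |cos φ₁| · sin C = cos(21.3°)·sin(79.3°) ≈ 0.916, again giving ≈ 23.7°.

≈ 23.7°N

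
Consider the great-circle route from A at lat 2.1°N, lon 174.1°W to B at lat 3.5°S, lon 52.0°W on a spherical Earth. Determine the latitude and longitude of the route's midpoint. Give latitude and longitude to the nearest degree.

≈ lat 1°S, lon 113°W

Write both endpoints as unit vectors p₁, p₂ with components (cos φ cos λ, cos φ sin λ, sin φ).
The central angle between the endpoints is δ = arccos(p₁·p₂) ≈ 2.132 rad (122.2°).
Interpolate at f = 1/2 with slerp weights a = sin((1−f)δ)/sin δ ≈ 1.034, b = sin(fδ)/sin δ ≈ 1.034.
p = a·p₁ + b·p₂ ≈ (-0.392, -0.919, -0.025); φ = arcsin(p_z) ≈ -1.45°, λ = atan2(p_y, p_x) ≈ -113.11°.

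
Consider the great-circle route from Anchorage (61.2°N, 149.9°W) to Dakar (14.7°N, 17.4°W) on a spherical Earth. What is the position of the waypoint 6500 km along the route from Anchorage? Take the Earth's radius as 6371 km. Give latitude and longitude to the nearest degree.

Convert each endpoint to a unit vector on the sphere (x = cos φ cos λ, y = cos φ sin λ, z = sin φ).
The central angle between the endpoints is δ = arccos(p₁·p₂) ≈ 1.663 rad (95.3°). The total great-circle distance is δ·R ≈ 1.663 × 6371 ≈ 10597 km, so the target fraction is f = 6500/10597 ≈ 0.613.
Interpolate at f ≈ 0.613 with slerp weights a = sin((1−f)δ)/sin δ ≈ 0.602, b = sin(fδ)/sin δ ≈ 0.856.
p = a·p₁ + b·p₂ ≈ (0.539, -0.393, 0.745); φ = arcsin(p_z) ≈ 48.16°, λ = atan2(p_y, p_x) ≈ -36.10°.

≈ (48°N, 36°W)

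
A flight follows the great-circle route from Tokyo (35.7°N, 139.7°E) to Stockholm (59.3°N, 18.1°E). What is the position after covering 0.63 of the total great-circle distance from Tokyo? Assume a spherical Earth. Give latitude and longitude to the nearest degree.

Convert each endpoint to a unit vector on the sphere (x = cos φ cos λ, y = cos φ sin λ, z = sin φ).
The central angle between the endpoints is δ = arccos(p₁·p₂) ≈ 1.282 rad (73.5°).
Interpolate at f = 0.63 with slerp weights a = sin((1−f)δ)/sin δ ≈ 0.477, b = sin(fδ)/sin δ ≈ 0.754.
p = a·p₁ + b·p₂ ≈ (0.071, 0.370, 0.926); φ = arcsin(p_z) ≈ 67.88°, λ = atan2(p_y, p_x) ≈ 79.17°.

≈ 68°N, 79°E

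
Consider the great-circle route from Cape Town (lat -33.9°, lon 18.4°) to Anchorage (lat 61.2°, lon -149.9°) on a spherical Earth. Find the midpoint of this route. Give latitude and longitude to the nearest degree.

≈ lat 41°, lon 3°

The haversine formula gives a central angle δ ≈ 2.647 rad (151.7°) between the endpoints.
Interpolate at f = 1/2 with slerp weights a = sin((1−f)δ)/sin δ ≈ 2.044, b = sin(fδ)/sin δ ≈ 2.044.
p = a·p₁ + b·p₂ ≈ (0.758, 0.042, 0.651); φ = arcsin(p_z) ≈ 40.62°, λ = atan2(p_y, p_x) ≈ 3.15°.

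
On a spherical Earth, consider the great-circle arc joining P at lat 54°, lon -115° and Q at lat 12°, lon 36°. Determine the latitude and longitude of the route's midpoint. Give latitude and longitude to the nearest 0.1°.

Write both endpoints as unit vectors p₁, p₂ with components (cos φ cos λ, cos φ sin λ, sin φ).
The central angle between the endpoints is δ = arccos(p₁·p₂) ≈ 1.912 rad (109.6°).
Interpolate at f = 1/2 with slerp weights a = sin((1−f)δ)/sin δ ≈ 0.867, b = sin(fδ)/sin δ ≈ 0.867.
p = a·p₁ + b·p₂ ≈ (0.471, 0.037, 0.882); φ = arcsin(p_z) ≈ 61.83°, λ = atan2(p_y, p_x) ≈ 4.45°.

≈ lat 61.8°, lon 4.4°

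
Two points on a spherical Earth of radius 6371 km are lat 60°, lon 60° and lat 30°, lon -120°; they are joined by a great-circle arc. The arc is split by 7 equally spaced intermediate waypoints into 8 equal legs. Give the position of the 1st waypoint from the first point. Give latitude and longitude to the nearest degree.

From cos δ = sin φ₁ sin φ₂ + cos φ₁ cos φ₂ cos Δλ, the central angle is δ ≈ 1.571 rad (90.0°).
Interpolate at f = 1/8 with slerp weights a = sin((1−f)δ)/sin δ ≈ 0.981, b = sin(fδ)/sin δ ≈ 0.195.
p = a·p₁ + b·p₂ ≈ (0.161, 0.278, 0.947); φ = arcsin(p_z) ≈ 71.25°, λ = atan2(p_y, p_x) ≈ 60.00°.

≈ lat 71°, lon 60°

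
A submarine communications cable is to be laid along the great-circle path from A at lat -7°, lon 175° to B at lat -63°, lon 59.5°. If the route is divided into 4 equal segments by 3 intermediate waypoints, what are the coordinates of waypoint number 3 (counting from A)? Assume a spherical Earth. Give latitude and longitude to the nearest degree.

From cos δ = sin φ₁ sin φ₂ + cos φ₁ cos φ₂ cos Δλ, the central angle is δ ≈ 1.656 rad (94.9°).
Interpolate at f = 3/4 with slerp weights a = sin((1−f)δ)/sin δ ≈ 0.404, b = sin(fδ)/sin δ ≈ 0.950.
p = a·p₁ + b·p₂ ≈ (-0.180, 0.407, -0.896); φ = arcsin(p_z) ≈ -63.59°, λ = atan2(p_y, p_x) ≈ 113.93°.

≈ lat -64°, lon 114°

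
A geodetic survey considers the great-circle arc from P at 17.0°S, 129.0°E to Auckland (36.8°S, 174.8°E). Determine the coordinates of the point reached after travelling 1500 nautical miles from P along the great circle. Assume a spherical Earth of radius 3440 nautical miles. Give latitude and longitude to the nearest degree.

The haversine formula gives a central angle δ ≈ 0.783 rad (44.8°) between the endpoints. The total great-circle distance is δ·R ≈ 0.783 × 3440 ≈ 2693 nmi, so the target fraction is f = 1500/2693 ≈ 0.557.
Interpolate at f ≈ 0.557 with slerp weights a = sin((1−f)δ)/sin δ ≈ 0.482, b = sin(fδ)/sin δ ≈ 0.599.
p = a·p₁ + b·p₂ ≈ (-0.768, 0.402, -0.500); φ = arcsin(p_z) ≈ -29.98°, λ = atan2(p_y, p_x) ≈ 152.38°.

≈ 30°S, 152°E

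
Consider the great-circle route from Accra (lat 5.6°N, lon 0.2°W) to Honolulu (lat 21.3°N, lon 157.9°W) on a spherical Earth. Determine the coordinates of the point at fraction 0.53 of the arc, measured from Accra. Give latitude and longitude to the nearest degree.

≈ lat 51°N, lon 76°W

Write both endpoints as unit vectors p₁, p₂ with components (cos φ cos λ, cos φ sin λ, sin φ).
The central angle between the endpoints is δ = arccos(p₁·p₂) ≈ 2.536 rad (145.3°).
Interpolate at f = 0.53 with slerp weights a = sin((1−f)δ)/sin δ ≈ 1.633, b = sin(fδ)/sin δ ≈ 1.713.
p = a·p₁ + b·p₂ ≈ (0.147, -0.606, 0.782); φ = arcsin(p_z) ≈ 51.41°, λ = atan2(p_y, p_x) ≈ -76.38°.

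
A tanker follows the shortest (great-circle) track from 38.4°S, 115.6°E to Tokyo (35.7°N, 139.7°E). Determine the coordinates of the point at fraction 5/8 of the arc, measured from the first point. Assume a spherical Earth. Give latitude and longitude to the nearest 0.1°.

≈ 7.9°N, 130.5°E

Write both endpoints as unit vectors p₁, p₂ with components (cos φ cos λ, cos φ sin λ, sin φ).
The central angle between the endpoints is δ = arccos(p₁·p₂) ≈ 1.351 rad (77.4°).
Interpolate at f = 5/8 with slerp weights a = sin((1−f)δ)/sin δ ≈ 0.497, b = sin(fδ)/sin δ ≈ 0.766.
p = a·p₁ + b·p₂ ≈ (-0.643, 0.754, 0.138); φ = arcsin(p_z) ≈ 7.94°, λ = atan2(p_y, p_x) ≈ 130.46°.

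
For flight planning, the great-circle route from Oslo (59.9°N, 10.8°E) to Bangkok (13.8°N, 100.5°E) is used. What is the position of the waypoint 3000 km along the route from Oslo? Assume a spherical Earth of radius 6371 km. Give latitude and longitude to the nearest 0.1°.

≈ (52.9°N, 59.2°E)

Convert each endpoint to a unit vector on the sphere (x = cos φ cos λ, y = cos φ sin λ, z = sin φ).
The central angle between the endpoints is δ = arccos(p₁·p₂) ≈ 1.360 rad (77.9°). The total great-circle distance is δ·R ≈ 1.360 × 6371 ≈ 8667 km, so the target fraction is f = 3000/8667 ≈ 0.346.
Interpolate at f ≈ 0.346 with slerp weights a = sin((1−f)δ)/sin δ ≈ 0.794, b = sin(fδ)/sin δ ≈ 0.464.
p = a·p₁ + b·p₂ ≈ (0.309, 0.518, 0.798); φ = arcsin(p_z) ≈ 52.92°, λ = atan2(p_y, p_x) ≈ 59.15°.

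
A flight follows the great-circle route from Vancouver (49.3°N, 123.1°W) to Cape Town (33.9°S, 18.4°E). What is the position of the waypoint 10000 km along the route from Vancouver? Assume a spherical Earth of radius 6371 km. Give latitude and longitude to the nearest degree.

≈ (9°N, 22°W)

Convert each endpoint to a unit vector on the sphere (x = cos φ cos λ, y = cos φ sin λ, z = sin φ).
The central angle between the endpoints is δ = arccos(p₁·p₂) ≈ 2.580 rad (147.8°). The total great-circle distance is δ·R ≈ 2.580 × 6371 ≈ 16437 km, so the target fraction is f = 10000/16437 ≈ 0.608.
Interpolate at f ≈ 0.608 with slerp weights a = sin((1−f)δ)/sin δ ≈ 1.591, b = sin(fδ)/sin δ ≈ 1.878.
p = a·p₁ + b·p₂ ≈ (0.913, -0.377, 0.159); φ = arcsin(p_z) ≈ 9.12°, λ = atan2(p_y, p_x) ≈ -22.45°.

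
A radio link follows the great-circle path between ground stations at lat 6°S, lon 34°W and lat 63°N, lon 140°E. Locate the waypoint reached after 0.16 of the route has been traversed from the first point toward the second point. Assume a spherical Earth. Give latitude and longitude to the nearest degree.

≈ lat 14°N, lon 33°W

Write both endpoints as unit vectors p₁, p₂ with components (cos φ cos λ, cos φ sin λ, sin φ).
The central angle between the endpoints is δ = arccos(p₁·p₂) ≈ 2.144 rad (122.8°).
Interpolate at f = 0.16 with slerp weights a = sin((1−f)δ)/sin δ ≈ 1.159, b = sin(fδ)/sin δ ≈ 0.400.
p = a·p₁ + b·p₂ ≈ (0.816, -0.528, 0.236); φ = arcsin(p_z) ≈ 13.62°, λ = atan2(p_y, p_x) ≈ -32.88°.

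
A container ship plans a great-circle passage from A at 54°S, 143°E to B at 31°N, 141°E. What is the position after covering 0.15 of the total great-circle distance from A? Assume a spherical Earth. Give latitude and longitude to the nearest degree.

≈ 41°S, 142°E

From cos δ = sin φ₁ sin φ₂ + cos φ₁ cos φ₂ cos Δλ, the central angle is δ ≈ 1.484 rad (85.0°).
Interpolate at f = 0.15 with slerp weights a = sin((1−f)δ)/sin δ ≈ 0.956, b = sin(fδ)/sin δ ≈ 0.222.
p = a·p₁ + b·p₂ ≈ (-0.596, 0.458, -0.659); φ = arcsin(p_z) ≈ -41.25°, λ = atan2(p_y, p_x) ≈ 142.49°.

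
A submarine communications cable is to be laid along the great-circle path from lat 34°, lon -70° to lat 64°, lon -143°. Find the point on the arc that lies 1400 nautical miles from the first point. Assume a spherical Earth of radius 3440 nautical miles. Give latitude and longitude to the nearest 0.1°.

≈ lat 52.4°, lon -90.0°

Write both endpoints as unit vectors p₁, p₂ with components (cos φ cos λ, cos φ sin λ, sin φ).
The central angle between the endpoints is δ = arccos(p₁·p₂) ≈ 0.916 rad (52.5°). The total great-circle distance is δ·R ≈ 0.916 × 3440 ≈ 3152 nmi, so the target fraction is f = 1400/3152 ≈ 0.444.
Interpolate at f ≈ 0.444 with slerp weights a = sin((1−f)δ)/sin δ ≈ 0.615, b = sin(fδ)/sin δ ≈ 0.499.
p = a·p₁ + b·p₂ ≈ (-0.000, -0.610, 0.792); φ = arcsin(p_z) ≈ 52.38°, λ = atan2(p_y, p_x) ≈ -90.04°.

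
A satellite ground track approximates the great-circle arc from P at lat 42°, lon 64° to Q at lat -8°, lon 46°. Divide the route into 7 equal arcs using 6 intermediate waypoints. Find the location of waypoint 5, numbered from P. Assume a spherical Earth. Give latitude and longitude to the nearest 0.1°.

Convert each endpoint to a unit vector on the sphere (x = cos φ cos λ, y = cos φ sin λ, z = sin φ).
The central angle between the endpoints is δ = arccos(p₁·p₂) ≈ 0.919 rad (52.6°).
Interpolate at f = 5/7 with slerp weights a = sin((1−f)δ)/sin δ ≈ 0.326, b = sin(fδ)/sin δ ≈ 0.768.
p = a·p₁ + b·p₂ ≈ (0.634, 0.765, 0.112); φ = arcsin(p_z) ≈ 6.41°, λ = atan2(p_y, p_x) ≈ 50.33°.

≈ lat 6.4°, lon 50.3°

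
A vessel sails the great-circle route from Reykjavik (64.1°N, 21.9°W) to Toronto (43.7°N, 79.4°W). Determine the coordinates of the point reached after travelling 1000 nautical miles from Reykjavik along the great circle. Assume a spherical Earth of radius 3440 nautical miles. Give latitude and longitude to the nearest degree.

≈ 58°N, 55°W

The haversine formula gives a central angle δ ≈ 0.658 rad (37.7°) between the endpoints. The total great-circle distance is δ·R ≈ 0.658 × 3440 ≈ 2264 nmi, so the target fraction is f = 1000/2264 ≈ 0.442.
Interpolate at f ≈ 0.442 with slerp weights a = sin((1−f)δ)/sin δ ≈ 0.587, b = sin(fδ)/sin δ ≈ 0.469.
p = a·p₁ + b·p₂ ≈ (0.300, -0.429, 0.852); φ = arcsin(p_z) ≈ 58.44°, λ = atan2(p_y, p_x) ≈ -54.99°.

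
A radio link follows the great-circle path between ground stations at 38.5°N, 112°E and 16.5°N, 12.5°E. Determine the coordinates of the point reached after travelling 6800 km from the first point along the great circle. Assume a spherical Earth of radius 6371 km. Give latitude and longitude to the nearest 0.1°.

≈ 31.4°N, 35.7°E

From cos δ = sin φ₁ sin φ₂ + cos φ₁ cos φ₂ cos Δλ, the central angle is δ ≈ 1.518 rad (87.0°). The total great-circle distance is δ·R ≈ 1.518 × 6371 ≈ 9670 km, so the target fraction is f = 6800/9670 ≈ 0.703.
Interpolate at f ≈ 0.703 with slerp weights a = sin((1−f)δ)/sin δ ≈ 0.436, b = sin(fδ)/sin δ ≈ 0.877.
p = a·p₁ + b·p₂ ≈ (0.693, 0.498, 0.521); φ = arcsin(p_z) ≈ 31.37°, λ = atan2(p_y, p_x) ≈ 35.71°.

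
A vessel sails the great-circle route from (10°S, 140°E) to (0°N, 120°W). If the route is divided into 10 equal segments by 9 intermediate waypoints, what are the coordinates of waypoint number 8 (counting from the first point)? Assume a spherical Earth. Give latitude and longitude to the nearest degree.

Write both endpoints as unit vectors p₁, p₂ with components (cos φ cos λ, cos φ sin λ, sin φ).
The central angle between the endpoints is δ = arccos(p₁·p₂) ≈ 1.743 rad (99.8°).
Interpolate at f = 8/10 with slerp weights a = sin((1−f)δ)/sin δ ≈ 0.347, b = sin(fδ)/sin δ ≈ 0.999.
p = a·p₁ + b·p₂ ≈ (-0.761, -0.646, -0.060); φ = arcsin(p_z) ≈ -3.45°, λ = atan2(p_y, p_x) ≈ -139.68°.

≈ (3°S, 140°W)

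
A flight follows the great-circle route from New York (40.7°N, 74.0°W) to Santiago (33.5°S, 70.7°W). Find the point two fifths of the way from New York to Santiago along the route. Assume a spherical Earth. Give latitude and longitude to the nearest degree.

≈ 11°N, 73°W

From cos δ = sin φ₁ sin φ₂ + cos φ₁ cos φ₂ cos Δλ, the central angle is δ ≈ 1.296 rad (74.3°).
Interpolate at f = 2/5 with slerp weights a = sin((1−f)δ)/sin δ ≈ 0.729, b = sin(fδ)/sin δ ≈ 0.515.
p = a·p₁ + b·p₂ ≈ (0.294, -0.936, 0.191); φ = arcsin(p_z) ≈ 11.02°, λ = atan2(p_y, p_x) ≈ -72.56°.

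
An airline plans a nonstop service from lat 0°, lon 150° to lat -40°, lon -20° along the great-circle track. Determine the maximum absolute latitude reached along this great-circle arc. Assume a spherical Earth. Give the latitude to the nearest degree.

≈ -78°

The great circle lies in the plane with unit normal n̂ = (p₁ × p₂)/|p₁ × p₂|.
Here n̂_z ≈ -0.203; the vertex latitude is φ_max = arccos|n̂_z| ≈ 78.3°.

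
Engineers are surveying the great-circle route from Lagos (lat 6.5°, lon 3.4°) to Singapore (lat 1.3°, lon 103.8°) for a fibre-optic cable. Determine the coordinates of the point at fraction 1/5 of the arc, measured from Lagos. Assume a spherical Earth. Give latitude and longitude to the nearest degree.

The haversine formula gives a central angle δ ≈ 1.748 rad (100.2°) between the endpoints.
Interpolate at f = 1/5 with slerp weights a = sin((1−f)δ)/sin δ ≈ 1.001, b = sin(fδ)/sin δ ≈ 0.348.
p = a·p₁ + b·p₂ ≈ (0.910, 0.397, 0.121); φ = arcsin(p_z) ≈ 6.96°, λ = atan2(p_y, p_x) ≈ 23.57°.

≈ lat 7°, lon 24°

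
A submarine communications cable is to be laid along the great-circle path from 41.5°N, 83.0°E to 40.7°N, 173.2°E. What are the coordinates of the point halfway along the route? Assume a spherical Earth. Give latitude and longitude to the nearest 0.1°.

From cos δ = sin φ₁ sin φ₂ + cos φ₁ cos φ₂ cos Δλ, the central angle is δ ≈ 1.126 rad (64.5°).
Interpolate at f = 1/2 with slerp weights a = sin((1−f)δ)/sin δ ≈ 0.591, b = sin(fδ)/sin δ ≈ 0.591.
p = a·p₁ + b·p₂ ≈ (-0.391, 0.493, 0.777); φ = arcsin(p_z) ≈ 51.02°, λ = atan2(p_y, p_x) ≈ 128.45°.

≈ 51.0°N, 128.5°E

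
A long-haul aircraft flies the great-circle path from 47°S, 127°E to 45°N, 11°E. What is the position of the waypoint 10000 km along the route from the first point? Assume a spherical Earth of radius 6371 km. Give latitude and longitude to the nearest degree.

From cos δ = sin φ₁ sin φ₂ + cos φ₁ cos φ₂ cos Δλ, the central angle is δ ≈ 2.387 rad (136.8°). The total great-circle distance is δ·R ≈ 2.387 × 6371 ≈ 15208 km, so the target fraction is f = 10000/15208 ≈ 0.658.
Interpolate at f ≈ 0.658 with slerp weights a = sin((1−f)δ)/sin δ ≈ 1.065, b = sin(fδ)/sin δ ≈ 1.460.
p = a·p₁ + b·p₂ ≈ (0.576, 0.777, 0.254); φ = arcsin(p_z) ≈ 14.69°, λ = atan2(p_y, p_x) ≈ 53.43°.

≈ 15°N, 53°E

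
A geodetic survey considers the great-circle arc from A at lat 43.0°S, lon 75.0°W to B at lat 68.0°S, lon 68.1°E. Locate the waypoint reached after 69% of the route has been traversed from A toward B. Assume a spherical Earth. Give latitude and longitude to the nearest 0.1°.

≈ lat 79.6°S, lon 0.5°E

Convert each endpoint to a unit vector on the sphere (x = cos φ cos λ, y = cos φ sin λ, z = sin φ).
The central angle between the endpoints is δ = arccos(p₁·p₂) ≈ 1.145 rad (65.6°).
Interpolate at f = 0.69 with slerp weights a = sin((1−f)δ)/sin δ ≈ 0.382, b = sin(fδ)/sin δ ≈ 0.780.
p = a·p₁ + b·p₂ ≈ (0.181, 0.002, -0.983); φ = arcsin(p_z) ≈ -79.56°, λ = atan2(p_y, p_x) ≈ 0.49°.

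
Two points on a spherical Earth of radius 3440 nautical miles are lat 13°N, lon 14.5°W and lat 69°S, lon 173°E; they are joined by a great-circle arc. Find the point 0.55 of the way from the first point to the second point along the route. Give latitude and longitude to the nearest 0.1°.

The haversine formula gives a central angle δ ≈ 2.161 rad (123.8°) between the endpoints.
Interpolate at f = 0.55 with slerp weights a = sin((1−f)δ)/sin δ ≈ 0.994, b = sin(fδ)/sin δ ≈ 1.116.
p = a·p₁ + b·p₂ ≈ (0.541, -0.194, -0.819); φ = arcsin(p_z) ≈ -54.94°, λ = atan2(p_y, p_x) ≈ -19.72°.

≈ lat 54.9°S, lon 19.7°W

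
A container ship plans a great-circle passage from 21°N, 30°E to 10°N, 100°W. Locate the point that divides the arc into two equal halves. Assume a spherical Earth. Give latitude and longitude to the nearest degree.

≈ 33°N, 38°W

From cos δ = sin φ₁ sin φ₂ + cos φ₁ cos φ₂ cos Δλ, the central angle is δ ≈ 2.128 rad (121.9°).
Interpolate at f = 1/2 with slerp weights a = sin((1−f)δ)/sin δ ≈ 1.030, b = sin(fδ)/sin δ ≈ 1.030.
p = a·p₁ + b·p₂ ≈ (0.657, -0.518, 0.548); φ = arcsin(p_z) ≈ 33.23°, λ = atan2(p_y, p_x) ≈ -38.28°.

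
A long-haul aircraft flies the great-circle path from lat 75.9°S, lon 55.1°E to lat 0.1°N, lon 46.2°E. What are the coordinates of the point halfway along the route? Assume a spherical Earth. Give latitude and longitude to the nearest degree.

Convert each endpoint to a unit vector on the sphere (x = cos φ cos λ, y = cos φ sin λ, z = sin φ).
The central angle between the endpoints is δ = arccos(p₁·p₂) ≈ 1.329 rad (76.2°).
Interpolate at f = 1/2 with slerp weights a = sin((1−f)δ)/sin δ ≈ 0.635, b = sin(fδ)/sin δ ≈ 0.635.
p = a·p₁ + b·p₂ ≈ (0.528, 0.585, -0.615); φ = arcsin(p_z) ≈ -37.95°, λ = atan2(p_y, p_x) ≈ 47.94°.

≈ lat 38°S, lon 48°E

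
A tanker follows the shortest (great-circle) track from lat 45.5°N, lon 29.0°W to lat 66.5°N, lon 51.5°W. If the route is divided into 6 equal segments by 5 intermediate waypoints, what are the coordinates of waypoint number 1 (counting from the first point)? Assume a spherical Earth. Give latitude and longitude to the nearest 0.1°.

Convert each endpoint to a unit vector on the sphere (x = cos φ cos λ, y = cos φ sin λ, z = sin φ).
The central angle between the endpoints is δ = arccos(p₁·p₂) ≈ 0.422 rad (24.2°).
Interpolate at f = 1/6 with slerp weights a = sin((1−f)δ)/sin δ ≈ 0.841, b = sin(fδ)/sin δ ≈ 0.172.
p = a·p₁ + b·p₂ ≈ (0.558, -0.339, 0.757); φ = arcsin(p_z) ≈ 49.22°, λ = atan2(p_y, p_x) ≈ -31.30°.

≈ lat 49.2°N, lon 31.3°W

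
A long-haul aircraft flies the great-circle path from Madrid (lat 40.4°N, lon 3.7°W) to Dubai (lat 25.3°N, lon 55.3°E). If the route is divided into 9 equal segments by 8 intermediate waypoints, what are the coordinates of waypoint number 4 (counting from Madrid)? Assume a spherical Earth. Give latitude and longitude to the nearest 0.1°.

Write both endpoints as unit vectors p₁, p₂ with components (cos φ cos λ, cos φ sin λ, sin φ).
The central angle between the endpoints is δ = arccos(p₁·p₂) ≈ 0.887 rad (50.8°).
Interpolate at f = 4/9 with slerp weights a = sin((1−f)δ)/sin δ ≈ 0.610, b = sin(fδ)/sin δ ≈ 0.496.
p = a·p₁ + b·p₂ ≈ (0.719, 0.338, 0.607); φ = arcsin(p_z) ≈ 37.40°, λ = atan2(p_y, p_x) ≈ 25.20°.

≈ lat 37.4°N, lon 25.2°E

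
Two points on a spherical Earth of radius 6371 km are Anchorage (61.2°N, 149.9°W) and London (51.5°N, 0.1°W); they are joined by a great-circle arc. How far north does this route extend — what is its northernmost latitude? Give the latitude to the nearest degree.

≈ 80°N

The great circle lies in the plane with unit normal n̂ = (p₁ × p₂)/|p₁ × p₂|.
Here n̂_z ≈ +0.167; the vertex latitude is φ_max = arccos|n̂_z| ≈ 80.4°.
Check via Clairaut: cos φ_max = |cos φ₁| · sin C = cos(61.2°)·sin(20.3°) ≈ 0.167, again giving ≈ 80.4°.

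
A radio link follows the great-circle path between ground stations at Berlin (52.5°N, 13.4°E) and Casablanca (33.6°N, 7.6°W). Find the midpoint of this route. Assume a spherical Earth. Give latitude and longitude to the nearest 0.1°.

≈ 43.5°N, 1.2°E

The haversine formula gives a central angle δ ≈ 0.422 rad (24.2°) between the endpoints.
Interpolate at f = 1/2 with slerp weights a = sin((1−f)δ)/sin δ ≈ 0.511, b = sin(fδ)/sin δ ≈ 0.511.
p = a·p₁ + b·p₂ ≈ (0.725, 0.016, 0.689); φ = arcsin(p_z) ≈ 43.52°, λ = atan2(p_y, p_x) ≈ 1.25°.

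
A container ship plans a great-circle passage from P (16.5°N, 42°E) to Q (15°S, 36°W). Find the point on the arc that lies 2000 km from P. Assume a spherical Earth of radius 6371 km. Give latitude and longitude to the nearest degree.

≈ (10°N, 25°E)

Write both endpoints as unit vectors p₁, p₂ with components (cos φ cos λ, cos φ sin λ, sin φ).
The central angle between the endpoints is δ = arccos(p₁·p₂) ≈ 1.451 rad (83.2°). The total great-circle distance is δ·R ≈ 1.451 × 6371 ≈ 9247 km, so the target fraction is f = 2000/9247 ≈ 0.216.
Interpolate at f ≈ 0.216 with slerp weights a = sin((1−f)δ)/sin δ ≈ 0.914, b = sin(fδ)/sin δ ≈ 0.311.
p = a·p₁ + b·p₂ ≈ (0.894, 0.410, 0.179); φ = arcsin(p_z) ≈ 10.32°, λ = atan2(p_y, p_x) ≈ 24.62°.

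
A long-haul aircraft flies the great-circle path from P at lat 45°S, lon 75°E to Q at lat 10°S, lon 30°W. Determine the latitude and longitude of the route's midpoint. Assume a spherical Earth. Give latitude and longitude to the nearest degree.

Convert each endpoint to a unit vector on the sphere (x = cos φ cos λ, y = cos φ sin λ, z = sin φ).
The central angle between the endpoints is δ = arccos(p₁·p₂) ≈ 1.628 rad (93.3°).
Interpolate at f = 1/2 with slerp weights a = sin((1−f)δ)/sin δ ≈ 0.728, b = sin(fδ)/sin δ ≈ 0.728.
p = a·p₁ + b·p₂ ≈ (0.754, 0.139, -0.641); φ = arcsin(p_z) ≈ -39.90°, λ = atan2(p_y, p_x) ≈ 10.43°.

≈ lat 40°S, lon 10°E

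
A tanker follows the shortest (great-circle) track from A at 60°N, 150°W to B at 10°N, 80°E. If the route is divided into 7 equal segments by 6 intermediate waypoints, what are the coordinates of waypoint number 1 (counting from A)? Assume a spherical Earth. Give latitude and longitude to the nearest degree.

Convert each endpoint to a unit vector on the sphere (x = cos φ cos λ, y = cos φ sin λ, z = sin φ).
The central angle between the endpoints is δ = arccos(p₁·p₂) ≈ 1.738 rad (99.6°).
Interpolate at f = 1/7 with slerp weights a = sin((1−f)δ)/sin δ ≈ 1.011, b = sin(fδ)/sin δ ≈ 0.249.
p = a·p₁ + b·p₂ ≈ (-0.395, -0.011, 0.919); φ = arcsin(p_z) ≈ 66.72°, λ = atan2(p_y, p_x) ≈ -178.40°.

≈ 67°N, 178°W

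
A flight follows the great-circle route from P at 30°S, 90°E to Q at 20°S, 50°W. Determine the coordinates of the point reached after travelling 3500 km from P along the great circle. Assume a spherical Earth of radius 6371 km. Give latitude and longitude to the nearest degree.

Write both endpoints as unit vectors p₁, p₂ with components (cos φ cos λ, cos φ sin λ, sin φ).
The central angle between the endpoints is δ = arccos(p₁·p₂) ≈ 2.040 rad (116.9°). The total great-circle distance is δ·R ≈ 2.040 × 6371 ≈ 12998 km, so the target fraction is f = 3500/12998 ≈ 0.269.
Interpolate at f ≈ 0.269 with slerp weights a = sin((1−f)δ)/sin δ ≈ 1.118, b = sin(fδ)/sin δ ≈ 0.585.
p = a·p₁ + b·p₂ ≈ (0.354, 0.547, -0.759); φ = arcsin(p_z) ≈ -49.39°, λ = atan2(p_y, p_x) ≈ 57.09°.

≈ 49°S, 57°E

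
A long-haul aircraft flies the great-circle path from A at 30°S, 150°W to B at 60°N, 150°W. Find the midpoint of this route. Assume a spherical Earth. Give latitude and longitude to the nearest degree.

≈ 15°N, 150°W

Convert each endpoint to a unit vector on the sphere (x = cos φ cos λ, y = cos φ sin λ, z = sin φ).
The central angle between the endpoints is δ = arccos(p₁·p₂) ≈ 1.571 rad (90.0°).
Interpolate at f = 1/2 with slerp weights a = sin((1−f)δ)/sin δ ≈ 0.707, b = sin(fδ)/sin δ ≈ 0.707.
p = a·p₁ + b·p₂ ≈ (-0.837, -0.483, 0.259); φ = arcsin(p_z) ≈ 15.00°, λ = atan2(p_y, p_x) ≈ -150.00°.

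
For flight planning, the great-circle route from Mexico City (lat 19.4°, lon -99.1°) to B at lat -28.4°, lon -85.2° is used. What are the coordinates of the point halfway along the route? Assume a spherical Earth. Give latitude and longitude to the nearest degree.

Convert each endpoint to a unit vector on the sphere (x = cos φ cos λ, y = cos φ sin λ, z = sin φ).
The central angle between the endpoints is δ = arccos(p₁·p₂) ≈ 0.867 rad (49.7°).
Interpolate at f = 1/2 with slerp weights a = sin((1−f)δ)/sin δ ≈ 0.551, b = sin(fδ)/sin δ ≈ 0.551.
p = a·p₁ + b·p₂ ≈ (-0.042, -0.996, -0.079); φ = arcsin(p_z) ≈ -4.53°, λ = atan2(p_y, p_x) ≈ -92.39°.

≈ lat -5°, lon -92°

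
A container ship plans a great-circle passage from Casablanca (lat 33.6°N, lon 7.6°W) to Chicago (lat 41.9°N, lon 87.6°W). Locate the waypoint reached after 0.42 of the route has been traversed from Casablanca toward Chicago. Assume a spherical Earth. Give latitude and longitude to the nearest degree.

≈ lat 44°N, lon 38°W

From cos δ = sin φ₁ sin φ₂ + cos φ₁ cos φ₂ cos Δλ, the central angle is δ ≈ 1.073 rad (61.5°).
Interpolate at f = 0.42 with slerp weights a = sin((1−f)δ)/sin δ ≈ 0.664, b = sin(fδ)/sin δ ≈ 0.496.
p = a·p₁ + b·p₂ ≈ (0.563, -0.442, 0.698); φ = arcsin(p_z) ≈ 44.29°, λ = atan2(p_y, p_x) ≈ -38.11°.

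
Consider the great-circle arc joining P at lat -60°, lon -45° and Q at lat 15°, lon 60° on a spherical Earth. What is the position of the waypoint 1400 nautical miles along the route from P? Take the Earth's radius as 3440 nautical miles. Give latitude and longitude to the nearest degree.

≈ lat -54°, lon -2°

Convert each endpoint to a unit vector on the sphere (x = cos φ cos λ, y = cos φ sin λ, z = sin φ).
The central angle between the endpoints is δ = arccos(p₁·p₂) ≈ 1.927 rad (110.4°). The total great-circle distance is δ·R ≈ 1.927 × 3440 ≈ 6630 nmi, so the target fraction is f = 1400/6630 ≈ 0.211.
Interpolate at f ≈ 0.211 with slerp weights a = sin((1−f)δ)/sin δ ≈ 1.066, b = sin(fδ)/sin δ ≈ 0.422.
p = a·p₁ + b·p₂ ≈ (0.581, -0.023, -0.814); φ = arcsin(p_z) ≈ -54.46°, λ = atan2(p_y, p_x) ≈ -2.31°.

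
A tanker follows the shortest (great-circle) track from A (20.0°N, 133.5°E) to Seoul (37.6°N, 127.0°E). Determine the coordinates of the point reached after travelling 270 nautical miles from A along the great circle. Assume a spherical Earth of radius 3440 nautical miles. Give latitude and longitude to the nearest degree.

Convert each endpoint to a unit vector on the sphere (x = cos φ cos λ, y = cos φ sin λ, z = sin φ).
The central angle between the endpoints is δ = arccos(p₁·p₂) ≈ 0.323 rad (18.5°). The total great-circle distance is δ·R ≈ 0.323 × 3440 ≈ 1110 nmi, so the target fraction is f = 270/1110 ≈ 0.243.
Interpolate at f ≈ 0.243 with slerp weights a = sin((1−f)δ)/sin δ ≈ 0.762, b = sin(fδ)/sin δ ≈ 0.247.
p = a·p₁ + b·p₂ ≈ (-0.611, 0.676, 0.412); φ = arcsin(p_z) ≈ 24.31°, λ = atan2(p_y, p_x) ≈ 132.11°.

≈ (24°N, 132°E)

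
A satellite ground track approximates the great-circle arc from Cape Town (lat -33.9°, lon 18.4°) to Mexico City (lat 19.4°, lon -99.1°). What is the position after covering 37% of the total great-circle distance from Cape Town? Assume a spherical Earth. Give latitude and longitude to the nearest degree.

≈ lat -22°, lon -32°

The haversine formula gives a central angle δ ≈ 2.149 rad (123.1°) between the endpoints.
Interpolate at f = 0.37 with slerp weights a = sin((1−f)δ)/sin δ ≈ 1.166, b = sin(fδ)/sin δ ≈ 0.853.
p = a·p₁ + b·p₂ ≈ (0.791, -0.489, -0.367); φ = arcsin(p_z) ≈ -21.55°, λ = atan2(p_y, p_x) ≈ -31.69°.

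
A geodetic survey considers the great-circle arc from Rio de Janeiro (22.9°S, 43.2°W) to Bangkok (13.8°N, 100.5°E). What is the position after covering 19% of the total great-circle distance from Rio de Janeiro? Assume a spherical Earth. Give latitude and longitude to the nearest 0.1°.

≈ 24.0°S, 13.2°W

Convert each endpoint to a unit vector on the sphere (x = cos φ cos λ, y = cos φ sin λ, z = sin φ).
The central angle between the endpoints is δ = arccos(p₁·p₂) ≈ 2.521 rad (144.5°).
Interpolate at f = 0.19 with slerp weights a = sin((1−f)δ)/sin δ ≈ 1.533, b = sin(fδ)/sin δ ≈ 0.793.
p = a·p₁ + b·p₂ ≈ (0.889, -0.209, -0.407); φ = arcsin(p_z) ≈ -24.03°, λ = atan2(p_y, p_x) ≈ -13.25°.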